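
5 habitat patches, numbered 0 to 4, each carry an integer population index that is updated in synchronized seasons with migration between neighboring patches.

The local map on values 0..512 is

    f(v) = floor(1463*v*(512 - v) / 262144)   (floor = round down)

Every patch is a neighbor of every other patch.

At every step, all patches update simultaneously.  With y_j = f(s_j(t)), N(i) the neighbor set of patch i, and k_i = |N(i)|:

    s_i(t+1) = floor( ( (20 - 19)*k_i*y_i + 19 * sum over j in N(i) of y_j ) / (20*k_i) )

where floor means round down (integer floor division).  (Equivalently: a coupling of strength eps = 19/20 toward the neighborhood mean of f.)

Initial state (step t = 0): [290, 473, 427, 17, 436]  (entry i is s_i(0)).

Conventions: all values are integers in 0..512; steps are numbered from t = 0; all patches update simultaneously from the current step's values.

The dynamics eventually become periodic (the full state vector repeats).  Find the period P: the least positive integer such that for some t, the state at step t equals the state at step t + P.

Answer: 2
Key observation: The state at step 4, [330, 330, 330, 330, 330], reappears at step 6 — and no state repeats earlier — so the cycle the system enters has period 2.

Derivation:
t=0: [290, 473, 427, 17, 436]
t=1: [144, 192, 174, 203, 177]
t=2: [335, 326, 329, 325, 328]
t=3: [336, 335, 335, 335, 335]
t=4: [330, 330, 330, 330, 330]
t=5: [335, 335, 335, 335, 335]
t=6: [330, 330, 330, 330, 330]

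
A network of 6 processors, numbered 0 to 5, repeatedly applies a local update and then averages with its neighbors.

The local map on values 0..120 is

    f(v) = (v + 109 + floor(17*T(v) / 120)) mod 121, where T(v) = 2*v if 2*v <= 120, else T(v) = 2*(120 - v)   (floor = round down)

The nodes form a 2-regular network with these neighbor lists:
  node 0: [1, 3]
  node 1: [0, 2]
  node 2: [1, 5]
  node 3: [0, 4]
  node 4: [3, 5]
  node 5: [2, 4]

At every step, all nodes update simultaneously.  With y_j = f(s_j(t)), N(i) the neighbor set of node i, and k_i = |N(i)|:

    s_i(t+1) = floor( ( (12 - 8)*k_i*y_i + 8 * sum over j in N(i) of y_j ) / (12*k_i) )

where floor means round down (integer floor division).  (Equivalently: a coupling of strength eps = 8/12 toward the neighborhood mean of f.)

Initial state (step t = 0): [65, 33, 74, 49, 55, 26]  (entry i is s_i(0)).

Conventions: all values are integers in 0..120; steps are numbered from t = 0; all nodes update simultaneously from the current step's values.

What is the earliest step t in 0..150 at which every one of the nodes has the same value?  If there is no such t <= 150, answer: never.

Simulating step by step:
t=0: [65, 33, 74, 49, 55, 26]  (not all equal)
t=1: [49, 57, 42, 58, 43, 51]  (not all equal)
t=2: [57, 50, 51, 51, 52, 45]  (not all equal)
t=3: [55, 55, 50, 56, 50, 50]  (not all equal)
t=4: [58, 56, 54, 56, 54, 52]  (not all equal)
t=5: [60, 59, 56, 59, 56, 56]  (not all equal)
t=6: [63, 62, 60, 62, 60, 59]  (not all equal)
t=7: [66, 66, 64, 66, 64, 64]  (not all equal)
t=8: [69, 68, 67, 68, 67, 67]  (not all equal)
t=9: [70, 70, 70, 70, 70, 70]  (all equal)

Answer: 9
Key observation: Synchronization is absorbing here: once all nodes are equal they stay equal, and step 9 is the first all-equal step.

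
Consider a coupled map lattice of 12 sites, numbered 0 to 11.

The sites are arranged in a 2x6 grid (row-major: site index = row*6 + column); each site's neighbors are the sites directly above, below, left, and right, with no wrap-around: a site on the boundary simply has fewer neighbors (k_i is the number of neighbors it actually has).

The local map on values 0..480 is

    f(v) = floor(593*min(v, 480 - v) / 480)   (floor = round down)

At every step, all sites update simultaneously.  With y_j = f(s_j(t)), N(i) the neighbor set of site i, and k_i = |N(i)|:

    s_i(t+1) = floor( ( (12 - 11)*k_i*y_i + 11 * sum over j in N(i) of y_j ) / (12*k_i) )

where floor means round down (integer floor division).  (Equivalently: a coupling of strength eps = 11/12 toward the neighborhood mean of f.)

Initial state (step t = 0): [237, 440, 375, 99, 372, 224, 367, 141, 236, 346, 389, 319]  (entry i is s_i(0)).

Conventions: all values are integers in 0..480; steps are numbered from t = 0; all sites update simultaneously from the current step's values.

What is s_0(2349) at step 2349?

Answer: s_0(2349) = 233
Key observation: The state at step 32, [294, 294, 294, 294, 292, 291, 294, 294, 294, 294, 292, 291], reappears at step 40: the system is in a cycle of period 8 from step 32 on.  Therefore the state at step 2349 equals the state at step 32 + ((2349 - 32) mod 8) = 37, which is [233, 233, 232, 231, 229, 228, 233, 233, 232, 231, 229, 228].

Derivation:
t=0: [237, 440, 375, 99, 372, 224, 367, 141, 236, 346, 389, 319]
t=1: [110, 185, 151, 140, 166, 174, 225, 160, 167, 174, 160, 194]
t=2: [242, 177, 200, 199, 195, 221, 175, 233, 199, 193, 217, 208]
t=3: [223, 271, 236, 241, 260, 250, 284, 231, 256, 251, 246, 269]
t=4: [252, 281, 277, 282, 287, 267, 276, 260, 285, 286, 272, 284]
t=5: [251, 265, 243, 242, 252, 241, 274, 247, 252, 246, 241, 258]
t=6: [261, 285, 281, 287, 293, 278, 281, 268, 288, 289, 282, 293]
t=7: [244, 257, 238, 237, 242, 232, 263, 242, 246, 239, 233, 245]
t=8: [273, 291, 286, 294, 288, 291, 290, 278, 293, 289, 292, 286]
t=9: [235, 246, 231, 236, 231, 237, 250, 234, 240, 231, 236, 233]
t=10: [286, 288, 291, 285, 290, 286, 289, 289, 287, 292, 286, 291]
t=11: [236, 235, 237, 233, 238, 233, 236, 236, 233, 238, 233, 238]
t=12: [290, 291, 288, 292, 287, 293, 291, 289, 291, 287, 293, 287]
t=13: [233, 235, 233, 237, 231, 237, 234, 233, 236, 232, 237, 231]
t=14: [289, 287, 290, 286, 291, 285, 287, 289, 287, 291, 285, 291]
t=15: [237, 234, 237, 233, 239, 233, 235, 237, 234, 238, 233, 239]
t=16: [289, 291, 288, 293, 287, 294, 291, 289, 292, 288, 294, 287]
t=17: [233, 235, 232, 236, 230, 237, 234, 232, 235, 231, 236, 229]
t=18: [289, 286, 289, 285, 290, 283, 286, 289, 286, 290, 284, 290]
t=19: [238, 235, 238, 234, 241, 234, 235, 238, 235, 239, 234, 241]
t=20: [290, 293, 290, 294, 289, 294, 293, 290, 293, 289, 294, 289]
t=21: [231, 233, 230, 234, 229, 234, 233, 231, 234, 230, 234, 229]
t=22: [286, 284, 287, 283, 288, 282, 285, 287, 284, 288, 283, 288]
t=23: [240, 238, 241, 237, 242, 237, 238, 241, 238, 242, 237, 242]
t=24: [294, 295, 293, 294, 292, 293, 295, 294, 294, 292, 293, 292]
t=25: [228, 229, 228, 231, 230, 231, 228, 228, 230, 229, 231, 231]
t=26: [281, 281, 283, 282, 284, 284, 281, 282, 281, 284, 283, 285]
t=27: [245, 244, 244, 242, 242, 241, 244, 244, 243, 243, 241, 242]
t=28: [290, 290, 292, 292, 294, 294, 290, 291, 291, 293, 293, 294]
t=29: [234, 233, 232, 230, 230, 229, 233, 233, 232, 231, 229, 229]
t=30: [287, 287, 285, 284, 282, 282, 287, 286, 286, 284, 283, 282]
t=31: [238, 238, 239, 242, 243, 244, 238, 238, 240, 241, 243, 243]
t=32: [294, 294, 294, 294, 292, 291, 294, 294, 294, 294, 292, 291]
t=33: [229, 229, 229, 229, 231, 232, 229, 229, 229, 229, 231, 232]
t=34: [282, 282, 282, 282, 284, 285, 282, 282, 282, 282, 284, 285]
t=35: [244, 244, 244, 243, 242, 240, 244, 244, 244, 243, 242, 240]
t=36: [291, 291, 291, 292, 294, 295, 291, 291, 291, 292, 294, 295]
t=37: [233, 233, 232, 231, 229, 228, 233, 233, 232, 231, 229, 228]
t=38: [287, 286, 286, 284, 282, 281, 287, 286, 286, 284, 282, 281]
t=39: [238, 238, 239, 241, 243, 244, 238, 238, 239, 241, 243, 244]
t=40: [294, 294, 294, 294, 292, 291, 294, 294, 294, 294, 292, 291]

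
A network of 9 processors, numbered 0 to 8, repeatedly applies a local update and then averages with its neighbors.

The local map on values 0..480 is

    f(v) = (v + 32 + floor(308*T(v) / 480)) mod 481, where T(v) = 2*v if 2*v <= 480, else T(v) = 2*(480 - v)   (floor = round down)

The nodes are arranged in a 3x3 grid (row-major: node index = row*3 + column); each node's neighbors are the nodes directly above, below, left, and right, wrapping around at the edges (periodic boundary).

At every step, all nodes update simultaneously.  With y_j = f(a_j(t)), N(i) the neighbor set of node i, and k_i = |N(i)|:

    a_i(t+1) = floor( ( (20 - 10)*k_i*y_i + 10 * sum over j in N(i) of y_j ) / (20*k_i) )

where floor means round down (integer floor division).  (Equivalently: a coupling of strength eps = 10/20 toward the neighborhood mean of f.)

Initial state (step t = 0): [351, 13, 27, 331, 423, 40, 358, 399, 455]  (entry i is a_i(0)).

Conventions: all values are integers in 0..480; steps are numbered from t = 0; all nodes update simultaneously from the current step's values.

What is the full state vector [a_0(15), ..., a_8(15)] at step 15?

Simulating step by step:
t=0: [351, 13, 27, 331, 423, 40, 358, 399, 455]
t=1: [70, 63, 82, 74, 62, 92, 61, 52, 60]
t=2: [191, 179, 206, 197, 182, 216, 174, 161, 182]
t=3: [345, 386, 185, 173, 333, 136, 378, 419, 335]
t=4: [159, 108, 294, 281, 145, 299, 106, 56, 148]
t=5: [287, 264, 182, 182, 257, 153, 263, 240, 259]
t=6: [177, 136, 304, 305, 174, 325, 136, 95, 173]
t=7: [323, 320, 199, 200, 307, 164, 319, 316, 306]
t=8: [58, 67, 82, 83, 110, 224, 67, 77, 110]
t=9: [183, 201, 196, 197, 225, 156, 201, 220, 225]
t=10: [286, 135, 353, 113, 88, 269, 75, 44, 148]
t=11: [154, 234, 143, 221, 222, 164, 211, 209, 245]
t=12: [257, 145, 300, 137, 100, 273, 86, 47, 151]
t=13: [174, 253, 156, 255, 246, 177, 233, 222, 255]
t=14: [297, 168, 325, 177, 133, 302, 125, 74, 167]
t=15: [196, 293, 160, 319, 309, 197, 299, 285, 290]

Answer: [196, 293, 160, 319, 309, 197, 299, 285, 290]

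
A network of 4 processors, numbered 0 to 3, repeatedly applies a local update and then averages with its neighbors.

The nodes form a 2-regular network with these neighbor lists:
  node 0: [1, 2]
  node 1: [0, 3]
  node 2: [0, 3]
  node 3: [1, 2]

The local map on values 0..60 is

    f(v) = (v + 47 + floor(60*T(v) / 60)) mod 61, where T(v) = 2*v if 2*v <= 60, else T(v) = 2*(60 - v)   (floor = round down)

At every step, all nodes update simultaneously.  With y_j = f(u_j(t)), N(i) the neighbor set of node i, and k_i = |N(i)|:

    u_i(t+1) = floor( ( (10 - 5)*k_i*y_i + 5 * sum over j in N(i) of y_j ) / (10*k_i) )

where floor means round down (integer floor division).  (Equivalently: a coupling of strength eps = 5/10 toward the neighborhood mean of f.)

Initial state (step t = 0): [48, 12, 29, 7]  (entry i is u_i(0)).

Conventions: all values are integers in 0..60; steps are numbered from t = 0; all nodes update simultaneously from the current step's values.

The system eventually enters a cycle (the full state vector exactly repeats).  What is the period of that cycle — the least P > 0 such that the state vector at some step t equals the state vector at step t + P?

Simulating step by step:
t=0: [48, 12, 29, 7]
t=1: [37, 27, 22, 12]
t=2: [18, 10, 33, 25]
t=3: [27, 18, 16, 7]
t=4: [21, 23, 20, 22]
t=5: [49, 52, 48, 51]
t=6: [56, 55, 57, 55]
t=7: [50, 50, 49, 50]
t=8: [56, 56, 56, 56]
t=9: [50, 50, 50, 50]
t=10: [56, 56, 56, 56]

Answer: 2
Key observation: The state at step 8, [56, 56, 56, 56], reappears at step 10 — and no state repeats earlier — so the cycle the system enters has period 2.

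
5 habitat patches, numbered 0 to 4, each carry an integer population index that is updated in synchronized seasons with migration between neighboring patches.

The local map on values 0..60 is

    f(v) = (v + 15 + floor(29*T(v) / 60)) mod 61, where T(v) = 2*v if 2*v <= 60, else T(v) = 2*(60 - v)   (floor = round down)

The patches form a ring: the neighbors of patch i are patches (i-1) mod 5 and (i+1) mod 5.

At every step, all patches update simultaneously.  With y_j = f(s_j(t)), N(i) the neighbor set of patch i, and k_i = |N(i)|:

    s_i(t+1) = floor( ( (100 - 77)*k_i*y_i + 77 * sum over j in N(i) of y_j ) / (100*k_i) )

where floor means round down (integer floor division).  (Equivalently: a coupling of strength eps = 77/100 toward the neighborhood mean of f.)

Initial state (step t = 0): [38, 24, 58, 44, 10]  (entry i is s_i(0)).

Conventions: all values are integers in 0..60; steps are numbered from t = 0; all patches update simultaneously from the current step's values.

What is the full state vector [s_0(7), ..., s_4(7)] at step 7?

Simulating step by step:
t=0: [38, 24, 58, 44, 10]
t=1: [16, 10, 8, 21, 17]
t=2: [42, 37, 41, 42, 50]
t=3: [13, 13, 13, 13, 13]
t=4: [40, 40, 40, 40, 40]
t=5: [13, 13, 13, 13, 13]
t=6: [40, 40, 40, 40, 40]
t=7: [13, 13, 13, 13, 13]

Answer: [13, 13, 13, 13, 13]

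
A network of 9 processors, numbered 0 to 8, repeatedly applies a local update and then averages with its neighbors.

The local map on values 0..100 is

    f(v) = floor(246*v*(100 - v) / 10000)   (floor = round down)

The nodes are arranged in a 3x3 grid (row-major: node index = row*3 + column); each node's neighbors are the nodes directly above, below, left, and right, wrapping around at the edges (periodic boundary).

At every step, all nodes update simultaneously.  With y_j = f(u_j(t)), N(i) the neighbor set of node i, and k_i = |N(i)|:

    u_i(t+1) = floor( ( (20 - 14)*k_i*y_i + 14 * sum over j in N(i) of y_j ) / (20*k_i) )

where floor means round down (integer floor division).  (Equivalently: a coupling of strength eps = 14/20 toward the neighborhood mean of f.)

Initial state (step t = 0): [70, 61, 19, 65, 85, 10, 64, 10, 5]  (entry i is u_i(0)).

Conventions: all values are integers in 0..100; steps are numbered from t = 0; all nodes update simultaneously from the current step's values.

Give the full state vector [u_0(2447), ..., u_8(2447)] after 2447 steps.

Simulating step by step:
t=0: [70, 61, 19, 65, 85, 10, 64, 10, 5]
t=1: [51, 42, 35, 44, 36, 30, 41, 33, 27]
t=2: [59, 57, 54, 57, 56, 53, 56, 55, 52]
t=3: [59, 60, 60, 60, 60, 60, 60, 60, 60]
t=4: [59, 59, 59, 59, 59, 59, 59, 59, 59]
t=5: [59, 59, 59, 59, 59, 59, 59, 59, 59]

Answer: [59, 59, 59, 59, 59, 59, 59, 59, 59]
Key observation: The state at step 4, [59, 59, 59, 59, 59, 59, 59, 59, 59], reappears at step 5: the system is in a cycle of period 1 from step 4 on.  Therefore the state at step 2447 equals the state at step 4 + ((2447 - 4) mod 1) = 4, which is [59, 59, 59, 59, 59, 59, 59, 59, 59].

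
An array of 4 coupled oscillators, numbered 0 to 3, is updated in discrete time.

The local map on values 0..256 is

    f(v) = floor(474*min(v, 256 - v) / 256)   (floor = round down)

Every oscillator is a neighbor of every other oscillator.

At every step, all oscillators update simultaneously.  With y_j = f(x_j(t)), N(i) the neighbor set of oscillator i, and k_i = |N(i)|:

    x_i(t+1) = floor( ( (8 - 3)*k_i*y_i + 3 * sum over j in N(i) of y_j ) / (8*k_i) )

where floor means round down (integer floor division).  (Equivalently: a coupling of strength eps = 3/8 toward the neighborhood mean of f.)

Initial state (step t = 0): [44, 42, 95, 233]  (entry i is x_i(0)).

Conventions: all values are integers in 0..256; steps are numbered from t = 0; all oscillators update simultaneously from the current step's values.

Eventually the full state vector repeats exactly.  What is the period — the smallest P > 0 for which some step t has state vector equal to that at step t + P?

Answer: 4
Key observation: The state at step 52, [235, 235, 235, 235], reappears at step 56 — and no state repeats earlier — so the cycle the system enters has period 4.

Derivation:
t=0: [44, 42, 95, 233]
t=1: [87, 85, 134, 67]
t=2: [163, 161, 195, 145]
t=3: [169, 170, 139, 185]
t=4: [163, 162, 191, 148]
t=5: [169, 170, 143, 182]
t=6: [163, 162, 187, 151]
t=7: [169, 170, 146, 180]
t=8: [163, 162, 184, 152]
t=9: [169, 170, 150, 179]
t=10: [162, 161, 180, 153]
t=11: [171, 172, 154, 179]
t=12: [158, 157, 174, 151]
t=13: [179, 180, 164, 185]
t=14: [143, 142, 157, 138]
t=15: [207, 208, 194, 211]
t=16: [91, 90, 103, 88]
t=17: [169, 168, 180, 166]
t=18: [159, 159, 148, 161]
t=19: [181, 181, 191, 179]
t=20: [136, 136, 127, 138]
t=21: [223, 223, 229, 221]
t=22: [59, 59, 53, 61]
t=23: [108, 108, 102, 109]
t=24: [197, 197, 192, 198]
t=25: [109, 109, 114, 108]
t=26: [202, 202, 207, 201]
t=27: [98, 98, 93, 99]
t=28: [180, 180, 175, 181]
t=29: [140, 140, 145, 139]
t=30: [213, 213, 208, 214]
t=31: [79, 79, 84, 78]
t=32: [146, 146, 151, 145]
t=33: [202, 202, 197, 203]
t=34: [100, 100, 105, 99]
t=35: [185, 185, 190, 184]
t=36: [130, 130, 125, 131]
t=37: [232, 232, 231, 231]
t=38: [44, 44, 45, 45]
t=39: [81, 81, 82, 82]
t=40: [149, 149, 150, 150]
t=41: [197, 197, 196, 196]
t=42: [109, 109, 110, 110]
t=43: [201, 201, 202, 202]
t=44: [100, 100, 99, 99]
t=45: [184, 184, 183, 183]
t=46: [133, 133, 134, 134]
t=47: [226, 226, 225, 225]
t=48: [55, 55, 56, 56]
t=49: [101, 101, 102, 102]
t=50: [187, 187, 187, 187]
t=51: [127, 127, 127, 127]
t=52: [235, 235, 235, 235]
t=53: [38, 38, 38, 38]
t=54: [70, 70, 70, 70]
t=55: [129, 129, 129, 129]
t=56: [235, 235, 235, 235]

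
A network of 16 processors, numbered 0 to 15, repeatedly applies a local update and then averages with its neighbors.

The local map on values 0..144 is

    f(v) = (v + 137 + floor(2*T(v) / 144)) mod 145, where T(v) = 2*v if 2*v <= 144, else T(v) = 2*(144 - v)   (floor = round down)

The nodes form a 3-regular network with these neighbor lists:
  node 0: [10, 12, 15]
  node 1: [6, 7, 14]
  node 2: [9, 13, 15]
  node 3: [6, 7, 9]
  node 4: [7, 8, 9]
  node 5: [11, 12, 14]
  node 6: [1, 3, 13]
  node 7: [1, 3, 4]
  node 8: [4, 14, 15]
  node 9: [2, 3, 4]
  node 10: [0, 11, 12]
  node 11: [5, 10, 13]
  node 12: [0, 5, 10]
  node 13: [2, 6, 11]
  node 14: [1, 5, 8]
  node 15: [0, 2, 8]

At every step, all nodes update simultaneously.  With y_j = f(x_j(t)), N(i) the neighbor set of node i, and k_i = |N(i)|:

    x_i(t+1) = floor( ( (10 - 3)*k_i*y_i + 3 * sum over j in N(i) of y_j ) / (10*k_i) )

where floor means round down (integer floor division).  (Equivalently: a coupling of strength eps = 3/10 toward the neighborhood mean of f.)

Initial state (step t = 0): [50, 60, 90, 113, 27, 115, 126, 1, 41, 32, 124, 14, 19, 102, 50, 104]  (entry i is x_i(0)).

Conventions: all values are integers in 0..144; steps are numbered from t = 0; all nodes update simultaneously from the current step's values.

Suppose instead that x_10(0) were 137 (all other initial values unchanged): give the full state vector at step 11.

Simulating step by step:
t=0: [50, 60, 90, 113, 27, 115, 126, 1, 41, 32, 137, 14, 19, 102, 50, 104]
t=1: [53, 67, 79, 101, 32, 80, 107, 114, 39, 37, 96, 37, 35, 87, 49, 83]
t=2: [51, 66, 69, 89, 33, 61, 93, 92, 36, 40, 72, 45, 39, 76, 45, 68]
t=3: [46, 62, 59, 77, 32, 48, 81, 76, 32, 40, 57, 45, 38, 66, 40, 56]
t=4: [40, 56, 50, 66, 29, 38, 70, 63, 27, 37, 45, 41, 34, 57, 35, 45]
t=5: [33, 48, 41, 56, 25, 30, 59, 52, 21, 33, 35, 35, 28, 49, 28, 36]
t=6: [25, 40, 33, 46, 20, 22, 49, 42, 15, 27, 26, 28, 21, 40, 21, 27]
t=7: [16, 32, 24, 36, 14, 14, 39, 32, 9, 20, 17, 20, 14, 31, 14, 18]
t=8: [8, 23, 15, 27, 7, 6, 30, 22, 2, 13, 8, 12, 6, 22, 7, 9]
t=9: [14, 28, 6, 17, 116, 129, 20, 27, 126, 20, 14, 18, 114, 13, 130, 15]
t=10: [16, 29, 102, 10, 90, 108, 11, 27, 106, 34, 16, 20, 87, 20, 111, 31]
t=11: [16, 27, 72, 6, 72, 90, 5, 23, 90, 36, 15, 20, 67, 19, 94, 36]

Answer: [16, 27, 72, 6, 72, 90, 5, 23, 90, 36, 15, 20, 67, 19, 94, 36]
Key observation: This trace re-runs the system from the modified initial state.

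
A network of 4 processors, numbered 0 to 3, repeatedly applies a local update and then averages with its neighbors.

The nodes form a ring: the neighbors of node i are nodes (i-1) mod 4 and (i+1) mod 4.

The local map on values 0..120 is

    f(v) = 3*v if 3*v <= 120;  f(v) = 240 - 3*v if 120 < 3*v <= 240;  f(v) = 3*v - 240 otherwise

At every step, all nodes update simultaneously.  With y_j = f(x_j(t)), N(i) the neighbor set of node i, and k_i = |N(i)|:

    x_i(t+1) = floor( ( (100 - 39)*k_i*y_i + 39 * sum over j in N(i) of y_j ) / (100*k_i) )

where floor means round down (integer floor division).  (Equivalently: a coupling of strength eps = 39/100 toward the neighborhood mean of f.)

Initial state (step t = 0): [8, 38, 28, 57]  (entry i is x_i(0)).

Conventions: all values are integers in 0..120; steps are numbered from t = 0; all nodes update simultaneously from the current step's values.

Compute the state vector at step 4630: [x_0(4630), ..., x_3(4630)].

Simulating step by step:
t=0: [8, 38, 28, 57]
t=1: [50, 90, 86, 63]
t=2: [70, 39, 26, 52]
t=3: [57, 92, 86, 72]
t=4: [53, 38, 22, 31]
t=5: [89, 98, 80, 85]
t=6: [29, 38, 13, 14]
t=7: [83, 94, 54, 50]
t=8: [31, 42, 73, 71]
t=9: [84, 91, 40, 38]
t=10: [35, 45, 101, 95]
t=11: [93, 96, 67, 60]
t=12: [44, 44, 44, 51]
t=13: [103, 108, 103, 95]
t=14: [67, 78, 67, 54]
t=15: [40, 18, 40, 62]
t=16: [94, 79, 94, 79]
t=17: [26, 18, 26, 18]
t=18: [68, 63, 68, 63]
t=19: [41, 45, 41, 45]
t=20: [112, 109, 112, 109]
t=21: [92, 90, 92, 90]
t=22: [33, 32, 33, 32]
t=23: [97, 97, 97, 97]
t=24: [51, 51, 51, 51]
t=25: [87, 87, 87, 87]
t=26: [21, 21, 21, 21]
t=27: [63, 63, 63, 63]
t=28: [51, 51, 51, 51]

Answer: [21, 21, 21, 21]
Key observation: The state at step 24, [51, 51, 51, 51], reappears at step 28: the system is in a cycle of period 4 from step 24 on.  Therefore the state at step 4630 equals the state at step 24 + ((4630 - 24) mod 4) = 26, which is [21, 21, 21, 21].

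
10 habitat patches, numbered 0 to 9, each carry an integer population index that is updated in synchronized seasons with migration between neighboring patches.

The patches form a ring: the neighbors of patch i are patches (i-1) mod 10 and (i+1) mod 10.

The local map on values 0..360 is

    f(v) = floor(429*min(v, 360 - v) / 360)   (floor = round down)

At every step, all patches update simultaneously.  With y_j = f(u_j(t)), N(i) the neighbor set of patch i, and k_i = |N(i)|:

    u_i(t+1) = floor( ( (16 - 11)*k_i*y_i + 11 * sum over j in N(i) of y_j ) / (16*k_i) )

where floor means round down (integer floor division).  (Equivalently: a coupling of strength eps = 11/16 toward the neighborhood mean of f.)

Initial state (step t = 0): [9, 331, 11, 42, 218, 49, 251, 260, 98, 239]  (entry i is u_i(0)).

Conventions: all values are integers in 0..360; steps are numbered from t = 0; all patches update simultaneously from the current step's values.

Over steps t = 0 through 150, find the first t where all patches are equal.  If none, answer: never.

Simulating step by step:
t=0: [9, 331, 11, 42, 218, 49, 251, 260, 98, 239]  (not all equal)
t=1: [64, 18, 32, 78, 89, 120, 101, 121, 126, 88]  (not all equal)
t=2: [66, 45, 50, 78, 113, 122, 136, 137, 132, 110]  (not all equal)
t=3: [87, 63, 68, 95, 123, 147, 156, 160, 150, 121]  (not all equal)
t=4: [107, 86, 89, 113, 144, 168, 183, 184, 170, 141]  (not all equal)
t=5: [132, 111, 114, 137, 168, 193, 206, 206, 192, 165]  (not all equal)
t=6: [161, 141, 143, 166, 186, 193, 188, 188, 192, 183]  (not all equal)
t=7: [189, 176, 178, 191, 200, 203, 202, 202, 204, 200]  (not all equal)
t=8: [200, 207, 207, 201, 192, 188, 187, 186, 187, 192]  (not all equal)
t=9: [190, 184, 184, 190, 197, 203, 205, 206, 204, 198]  (not all equal)
t=10: [201, 206, 206, 201, 194, 188, 184, 184, 187, 193]  (not all equal)
t=11: [190, 185, 185, 189, 196, 203, 207, 207, 204, 197]  (not all equal)
t=12: [201, 205, 206, 201, 195, 188, 183, 183, 187, 193]  (not all equal)
t=13: [190, 185, 185, 189, 196, 203, 207, 208, 204, 197]  (not all equal)
t=14: [201, 205, 206, 201, 195, 188, 183, 182, 186, 193]  (not all equal)
t=15: [190, 185, 185, 189, 196, 203, 208, 209, 205, 198]  (not all equal)
t=16: [200, 205, 206, 201, 195, 187, 182, 181, 185, 193]  (not all equal)
t=17: [191, 185, 185, 189, 197, 204, 210, 210, 206, 199]  (not all equal)
t=18: [199, 205, 206, 201, 194, 185, 180, 179, 184, 191]  (not all equal)
t=19: [192, 186, 185, 189, 198, 206, 211, 211, 207, 200]  (not all equal)
t=20: [198, 204, 205, 201, 193, 184, 179, 178, 183, 190]  (not all equal)
t=21: [193, 187, 186, 190, 199, 206, 211, 211, 207, 201]  (not all equal)
t=22: [197, 203, 204, 199, 192, 183, 179, 178, 182, 190]  (not all equal)
t=23: [194, 188, 187, 192, 200, 207, 211, 212, 208, 202]  (not all equal)
t=24: [196, 202, 203, 198, 190, 183, 178, 178, 181, 188]  (not all equal)
t=25: [195, 190, 189, 194, 201, 207, 211, 212, 209, 204]  (not all equal)
t=26: [194, 200, 200, 196, 189, 182, 178, 177, 180, 186]  (not all equal)
t=27: [198, 192, 191, 196, 203, 208, 211, 212, 210, 205]  (not all equal)
t=28: [192, 197, 198, 194, 187, 181, 178, 177, 179, 185]  (not all equal)
t=29: [200, 195, 194, 198, 205, 210, 211, 211, 210, 206]  (not all equal)
t=30: [189, 194, 195, 191, 185, 179, 177, 177, 179, 183]  (not all equal)
t=31: [203, 198, 198, 201, 207, 210, 211, 211, 210, 208]  (not all equal)
t=32: [187, 190, 191, 187, 183, 179, 177, 177, 178, 182]  (not all equal)
t=33: [206, 203, 203, 205, 209, 210, 211, 210, 211, 209]  (not all equal)
t=34: [183, 185, 185, 183, 180, 178, 177, 177, 178, 179]  (not all equal)
t=35: [210, 208, 208, 210, 211, 212, 210, 210, 211, 211]  (not all equal)
t=36: [178, 179, 179, 178, 177, 177, 177, 177, 177, 177]  (not all equal)
t=37: [211, 212, 212, 211, 210, 210, 210, 210, 210, 210]  (not all equal)
t=38: [177, 176, 176, 177, 177, 178, 178, 178, 178, 177]  (not all equal)
t=39: [209, 209, 209, 209, 210, 211, 212, 212, 211, 210]  (not all equal)
t=40: [178, 179, 179, 178, 178, 177, 176, 176, 177, 178]  (not all equal)
t=41: [212, 212, 212, 212, 211, 210, 209, 209, 210, 211]  (not all equal)
t=42: [176, 176, 176, 176, 177, 178, 178, 178, 178, 177]  (not all equal)
t=43: [209, 209, 209, 209, 210, 211, 212, 212, 211, 210]  (not all equal)

Answer: never
Key observation: The state at step 39 reappears at step 43 — the system is in a cycle of period 4 from step 39 on.  No step 0..43 is synchronized, and the cycle repeats forever, so no step up to 150 (or ever) has all patches equal.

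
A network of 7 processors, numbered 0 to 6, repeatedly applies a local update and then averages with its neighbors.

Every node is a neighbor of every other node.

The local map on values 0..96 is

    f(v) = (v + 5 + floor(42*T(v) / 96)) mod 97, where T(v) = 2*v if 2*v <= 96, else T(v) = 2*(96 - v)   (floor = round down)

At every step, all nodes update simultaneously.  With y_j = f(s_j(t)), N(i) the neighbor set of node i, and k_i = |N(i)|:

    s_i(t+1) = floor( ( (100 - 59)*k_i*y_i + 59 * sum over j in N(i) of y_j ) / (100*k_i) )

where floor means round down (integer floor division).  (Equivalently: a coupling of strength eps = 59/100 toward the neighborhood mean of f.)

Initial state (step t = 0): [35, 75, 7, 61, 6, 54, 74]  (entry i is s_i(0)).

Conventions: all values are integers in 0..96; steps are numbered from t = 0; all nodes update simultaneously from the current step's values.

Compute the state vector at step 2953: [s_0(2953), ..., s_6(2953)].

Simulating step by step:
t=0: [35, 75, 7, 61, 6, 54, 74]
t=1: [51, 29, 34, 59, 34, 58, 29]
t=2: [82, 71, 74, 83, 74, 83, 71]
t=3: [1, 0, 1, 1, 1, 1, 0]
t=4: [5, 5, 5, 5, 5, 5, 5]
t=5: [14, 14, 14, 14, 14, 14, 14]
t=6: [31, 31, 31, 31, 31, 31, 31]
t=7: [63, 63, 63, 63, 63, 63, 63]
t=8: [96, 96, 96, 96, 96, 96, 96]
t=9: [4, 4, 4, 4, 4, 4, 4]
t=10: [12, 12, 12, 12, 12, 12, 12]
t=11: [27, 27, 27, 27, 27, 27, 27]
t=12: [55, 55, 55, 55, 55, 55, 55]
t=13: [95, 95, 95, 95, 95, 95, 95]
t=14: [3, 3, 3, 3, 3, 3, 3]
t=15: [10, 10, 10, 10, 10, 10, 10]
t=16: [23, 23, 23, 23, 23, 23, 23]
t=17: [48, 48, 48, 48, 48, 48, 48]
t=18: [95, 95, 95, 95, 95, 95, 95]

Answer: [95, 95, 95, 95, 95, 95, 95]
Key observation: The state at step 13, [95, 95, 95, 95, 95, 95, 95], reappears at step 18: the system is in a cycle of period 5 from step 13 on.  Therefore the state at step 2953 equals the state at step 13 + ((2953 - 13) mod 5) = 13, which is [95, 95, 95, 95, 95, 95, 95].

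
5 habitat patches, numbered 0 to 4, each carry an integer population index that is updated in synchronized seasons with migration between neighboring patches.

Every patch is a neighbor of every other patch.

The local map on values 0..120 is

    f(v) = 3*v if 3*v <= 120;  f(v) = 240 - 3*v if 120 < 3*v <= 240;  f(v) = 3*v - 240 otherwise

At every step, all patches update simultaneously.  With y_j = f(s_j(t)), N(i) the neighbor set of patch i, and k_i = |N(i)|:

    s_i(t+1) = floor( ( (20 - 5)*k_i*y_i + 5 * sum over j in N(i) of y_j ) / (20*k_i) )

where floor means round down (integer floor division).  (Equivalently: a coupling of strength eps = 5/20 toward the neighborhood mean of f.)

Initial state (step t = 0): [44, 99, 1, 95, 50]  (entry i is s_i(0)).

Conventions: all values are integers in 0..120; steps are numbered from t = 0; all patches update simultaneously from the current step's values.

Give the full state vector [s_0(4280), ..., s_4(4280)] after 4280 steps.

Answer: [47, 47, 69, 47, 47]
Key observation: The state at step 36, [55, 55, 72, 55, 55], reappears at step 48: the system is in a cycle of period 12 from step 36 on.  Therefore the state at step 4280 equals the state at step 36 + ((4280 - 36) mod 12) = 44, which is [47, 47, 69, 47, 47].

Derivation:
t=0: [44, 99, 1, 95, 50]
t=1: [93, 58, 21, 49, 80]
t=2: [43, 61, 59, 80, 16]
t=3: [93, 56, 60, 17, 50]
t=4: [46, 69, 60, 54, 81]
t=5: [87, 39, 58, 70, 19]
t=6: [32, 98, 63, 38, 57]
t=7: [90, 61, 59, 102, 71]
t=8: [35, 54, 58, 60, 33]
t=9: [97, 79, 70, 66, 93]
t=10: [45, 12, 30, 39, 37]
t=11: [100, 53, 90, 109, 105]
t=12: [62, 76, 41, 80, 72]
t=13: [50, 21, 93, 12, 29]
t=14: [81, 63, 46, 44, 79]
t=15: [18, 51, 86, 90, 18]
t=16: [52, 75, 27, 35, 52]
t=17: [80, 33, 78, 95, 80]
t=18: [9, 77, 13, 40, 9]
t=19: [32, 20, 40, 96, 32]
t=20: [92, 67, 108, 59, 92]
t=21: [40, 42, 73, 59, 40]
t=22: [109, 105, 41, 70, 109]
t=23: [84, 76, 105, 45, 84]
t=24: [21, 21, 65, 85, 21]
t=25: [58, 58, 46, 25, 58]
t=26: [68, 68, 93, 75, 68]
t=27: [34, 34, 36, 20, 34]
t=28: [99, 99, 103, 70, 99]
t=29: [56, 56, 64, 37, 56]
t=30: [72, 72, 56, 99, 72]
t=31: [29, 29, 62, 51, 29]
t=32: [84, 84, 62, 84, 84]
t=33: [14, 14, 43, 14, 14]
t=34: [46, 46, 93, 46, 46]
t=35: [98, 98, 54, 98, 98]
t=36: [55, 55, 72, 55, 55]
t=37: [71, 71, 36, 71, 71]
t=38: [32, 32, 87, 32, 32]
t=39: [91, 91, 39, 91, 91]
t=40: [38, 38, 96, 38, 38]
t=41: [109, 109, 64, 109, 109]
t=42: [84, 84, 57, 84, 84]
t=43: [15, 15, 54, 15, 15]
t=44: [47, 47, 69, 47, 47]
t=45: [94, 94, 49, 94, 94]
t=46: [45, 45, 80, 45, 45]
t=47: [98, 98, 26, 98, 98]
t=48: [55, 55, 72, 55, 55]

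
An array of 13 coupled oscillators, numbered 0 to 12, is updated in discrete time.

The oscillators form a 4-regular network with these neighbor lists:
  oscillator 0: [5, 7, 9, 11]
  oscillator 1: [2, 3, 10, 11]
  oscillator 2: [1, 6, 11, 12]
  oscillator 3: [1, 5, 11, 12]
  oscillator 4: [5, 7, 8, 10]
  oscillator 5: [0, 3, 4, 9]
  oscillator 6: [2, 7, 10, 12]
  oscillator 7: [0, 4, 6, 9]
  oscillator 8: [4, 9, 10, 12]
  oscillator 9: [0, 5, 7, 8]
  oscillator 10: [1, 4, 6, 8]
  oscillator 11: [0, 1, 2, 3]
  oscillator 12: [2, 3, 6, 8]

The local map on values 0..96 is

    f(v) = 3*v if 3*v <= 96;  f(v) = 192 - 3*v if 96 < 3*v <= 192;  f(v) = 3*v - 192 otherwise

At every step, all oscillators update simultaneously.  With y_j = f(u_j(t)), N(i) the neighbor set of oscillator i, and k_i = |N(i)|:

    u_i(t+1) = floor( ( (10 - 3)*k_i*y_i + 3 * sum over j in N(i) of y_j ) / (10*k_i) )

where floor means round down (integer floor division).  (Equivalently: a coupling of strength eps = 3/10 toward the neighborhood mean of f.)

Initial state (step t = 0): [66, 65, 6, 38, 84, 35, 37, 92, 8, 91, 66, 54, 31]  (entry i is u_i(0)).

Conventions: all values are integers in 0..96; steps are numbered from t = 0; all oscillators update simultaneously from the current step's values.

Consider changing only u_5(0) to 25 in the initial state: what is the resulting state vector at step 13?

Simulating step by step:
t=0: [66, 65, 6, 38, 84, 25, 37, 92, 8, 91, 66, 54, 31]
t=1: [24, 12, 28, 69, 56, 69, 71, 75, 34, 70, 16, 28, 80]
t=2: [61, 42, 72, 24, 30, 20, 30, 33, 73, 28, 46, 74, 49]
t=3: [26, 59, 34, 65, 80, 61, 79, 85, 39, 72, 58, 33, 47]
t=4: [68, 25, 78, 14, 45, 17, 48, 58, 63, 33, 26, 79, 51]
t=5: [23, 68, 44, 45, 51, 51, 46, 28, 22, 71, 68, 44, 37]
t=6: [63, 22, 57, 54, 42, 41, 55, 72, 57, 34, 21, 56, 74]
t=7: [17, 56, 25, 35, 59, 62, 29, 30, 33, 71, 57, 25, 28]
t=8: [50, 36, 72, 75, 26, 17, 81, 76, 75, 32, 31, 70, 84]
t=9: [44, 71, 32, 39, 70, 54, 51, 45, 47, 79, 83, 26, 52]
t=10: [57, 37, 80, 64, 27, 35, 45, 52, 47, 46, 49, 73, 44]
t=11: [30, 65, 50, 19, 73, 72, 54, 41, 53, 52, 51, 30, 53]
t=12: [79, 19, 41, 51, 31, 32, 34, 62, 33, 41, 34, 77, 35]
t=13: [47, 57, 68, 48, 86, 85, 81, 26, 90, 66, 87, 43, 82]

Answer: [47, 57, 68, 48, 86, 85, 81, 26, 90, 66, 87, 43, 82]
Key observation: This trace re-runs the system from the modified initial state.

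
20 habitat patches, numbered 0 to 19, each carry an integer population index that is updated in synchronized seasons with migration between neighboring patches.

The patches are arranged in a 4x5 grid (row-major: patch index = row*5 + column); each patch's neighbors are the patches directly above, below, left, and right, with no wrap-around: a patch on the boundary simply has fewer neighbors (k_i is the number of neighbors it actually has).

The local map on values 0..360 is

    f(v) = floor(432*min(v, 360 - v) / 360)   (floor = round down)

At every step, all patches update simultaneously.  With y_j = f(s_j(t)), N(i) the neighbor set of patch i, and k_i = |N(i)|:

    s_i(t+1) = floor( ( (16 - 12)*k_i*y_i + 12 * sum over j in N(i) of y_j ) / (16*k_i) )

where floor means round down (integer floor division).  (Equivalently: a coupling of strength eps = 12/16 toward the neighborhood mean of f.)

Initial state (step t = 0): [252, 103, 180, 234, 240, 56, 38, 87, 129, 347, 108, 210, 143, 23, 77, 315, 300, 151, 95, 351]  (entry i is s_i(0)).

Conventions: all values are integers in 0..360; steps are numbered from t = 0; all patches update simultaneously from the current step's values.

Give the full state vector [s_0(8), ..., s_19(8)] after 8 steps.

Answer: [194, 197, 199, 198, 197, 191, 194, 197, 197, 196, 188, 190, 194, 196, 197, 187, 189, 192, 196, 197]

Derivation:
t=0: [252, 103, 180, 234, 240, 56, 38, 87, 129, 347, 108, 210, 143, 23, 77, 315, 300, 151, 95, 351]
t=1: [103, 128, 148, 166, 98, 92, 100, 135, 94, 101, 107, 123, 135, 106, 36, 88, 121, 134, 83, 79]
t=2: [129, 143, 172, 151, 149, 120, 137, 147, 142, 98, 122, 140, 152, 109, 96, 128, 139, 141, 120, 76]
t=3: [156, 173, 183, 183, 156, 152, 164, 179, 155, 145, 152, 165, 166, 147, 113, 155, 164, 165, 133, 119]
t=4: [192, 200, 211, 199, 191, 186, 199, 202, 192, 170, 187, 194, 197, 171, 156, 188, 194, 188, 168, 145]
t=5: [200, 191, 188, 193, 199, 202, 196, 191, 198, 198, 205, 198, 198, 198, 192, 203, 202, 200, 196, 189]
t=6: [194, 199, 202, 198, 196, 190, 196, 198, 196, 195, 189, 191, 195, 195, 198, 187, 190, 192, 196, 200]
t=7: [198, 194, 192, 193, 196, 201, 197, 194, 196, 196, 204, 201, 198, 196, 195, 205, 203, 199, 196, 194]
t=8: [194, 197, 199, 198, 197, 191, 194, 197, 197, 196, 188, 190, 194, 196, 197, 187, 189, 192, 196, 197]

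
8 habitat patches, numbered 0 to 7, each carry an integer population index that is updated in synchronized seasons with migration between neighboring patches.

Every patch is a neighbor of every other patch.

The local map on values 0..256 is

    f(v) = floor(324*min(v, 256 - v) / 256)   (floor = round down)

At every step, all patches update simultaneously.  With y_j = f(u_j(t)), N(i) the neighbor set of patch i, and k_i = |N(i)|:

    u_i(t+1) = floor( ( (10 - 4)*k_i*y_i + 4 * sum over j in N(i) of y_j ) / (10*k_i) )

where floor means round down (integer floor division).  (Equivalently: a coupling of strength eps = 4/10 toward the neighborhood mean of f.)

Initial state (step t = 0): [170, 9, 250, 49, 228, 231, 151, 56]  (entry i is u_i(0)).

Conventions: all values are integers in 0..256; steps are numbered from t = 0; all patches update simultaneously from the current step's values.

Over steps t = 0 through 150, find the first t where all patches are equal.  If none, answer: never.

Simulating step by step:
t=0: [170, 9, 250, 49, 228, 231, 151, 56]  (not all equal)
t=1: [84, 32, 29, 59, 45, 42, 97, 64]  (not all equal)
t=2: [90, 54, 52, 72, 62, 61, 98, 76]  (not all equal)
t=3: [102, 77, 75, 90, 83, 82, 108, 92]  (not all equal)
t=4: [121, 103, 102, 112, 108, 106, 124, 114]  (not all equal)
t=5: [147, 134, 134, 140, 138, 136, 148, 142]  (not all equal)
t=6: [141, 150, 150, 146, 147, 148, 140, 145]  (not all equal)
t=7: [142, 136, 136, 138, 137, 137, 142, 139]  (not all equal)
t=8: [146, 149, 149, 148, 149, 149, 146, 148]  (not all equal)
t=9: [137, 135, 135, 136, 135, 135, 137, 136]  (not all equal)
t=10: [150, 152, 152, 151, 152, 152, 150, 151]  (not all equal)
t=11: [133, 131, 131, 132, 131, 131, 133, 132]  (not all equal)
t=12: [155, 157, 157, 156, 157, 157, 155, 156]  (not all equal)
t=13: [126, 125, 125, 125, 125, 125, 126, 125]  (not all equal)
t=14: [158, 158, 158, 158, 158, 158, 158, 158]  (all equal)

Answer: 14
Key observation: Synchronization is absorbing here: once all patches are equal they stay equal, and step 14 is the first all-equal step.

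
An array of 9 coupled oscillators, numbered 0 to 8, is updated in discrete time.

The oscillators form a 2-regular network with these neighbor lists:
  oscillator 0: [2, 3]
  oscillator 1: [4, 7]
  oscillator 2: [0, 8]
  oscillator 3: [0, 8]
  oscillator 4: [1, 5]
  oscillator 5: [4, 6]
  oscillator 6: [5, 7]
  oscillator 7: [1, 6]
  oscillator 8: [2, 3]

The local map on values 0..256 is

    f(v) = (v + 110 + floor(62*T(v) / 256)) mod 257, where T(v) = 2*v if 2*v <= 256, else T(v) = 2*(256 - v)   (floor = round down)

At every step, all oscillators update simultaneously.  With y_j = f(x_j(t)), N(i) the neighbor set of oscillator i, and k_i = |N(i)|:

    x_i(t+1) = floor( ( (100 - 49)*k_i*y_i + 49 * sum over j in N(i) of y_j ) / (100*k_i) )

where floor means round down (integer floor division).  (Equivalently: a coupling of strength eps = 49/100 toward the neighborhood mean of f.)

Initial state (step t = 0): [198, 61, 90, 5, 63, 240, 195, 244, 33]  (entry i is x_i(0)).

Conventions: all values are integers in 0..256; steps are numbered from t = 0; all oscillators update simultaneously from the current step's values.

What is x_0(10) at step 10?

Simulating step by step:
t=0: [198, 61, 90, 5, 63, 240, 195, 244, 33]
t=1: [128, 176, 181, 117, 177, 119, 88, 119, 168]
t=2: [45, 57, 61, 39, 58, 90, 136, 90, 55]
t=3: [179, 206, 191, 175, 207, 183, 143, 182, 187]
t=4: [69, 79, 73, 68, 80, 68, 60, 68, 72]
t=5: [212, 223, 216, 211, 223, 211, 204, 211, 215]
t=6: [86, 89, 87, 85, 89, 85, 83, 85, 86]
t=7: [237, 240, 238, 236, 240, 236, 234, 236, 237]
t=8: [98, 99, 99, 98, 99, 98, 97, 98, 98]
t=9: [255, 255, 255, 255, 255, 254, 253, 254, 255]
t=10: [108, 107, 108, 108, 107, 107, 107, 107, 108]

Answer: x_0(10) = 108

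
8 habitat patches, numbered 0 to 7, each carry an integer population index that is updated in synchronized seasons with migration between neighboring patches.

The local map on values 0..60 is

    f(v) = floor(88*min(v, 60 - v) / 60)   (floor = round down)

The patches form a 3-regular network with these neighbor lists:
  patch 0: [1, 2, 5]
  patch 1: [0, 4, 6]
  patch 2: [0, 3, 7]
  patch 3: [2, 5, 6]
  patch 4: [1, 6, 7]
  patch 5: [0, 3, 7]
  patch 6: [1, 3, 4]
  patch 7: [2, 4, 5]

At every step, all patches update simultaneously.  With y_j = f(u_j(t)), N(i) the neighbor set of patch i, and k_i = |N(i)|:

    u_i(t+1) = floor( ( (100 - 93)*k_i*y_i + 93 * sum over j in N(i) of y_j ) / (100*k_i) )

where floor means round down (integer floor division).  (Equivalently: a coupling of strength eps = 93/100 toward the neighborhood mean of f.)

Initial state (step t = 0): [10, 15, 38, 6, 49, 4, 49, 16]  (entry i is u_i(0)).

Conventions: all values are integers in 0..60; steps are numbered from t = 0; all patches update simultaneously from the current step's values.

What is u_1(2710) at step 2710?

Answer: u_1(2710) = 44
Key observation: The state at step 8, [39, 39, 39, 39, 39, 39, 39, 39], reappears at step 13: the system is in a cycle of period 5 from step 8 on.  Therefore the state at step 2710 equals the state at step 8 + ((2710 - 8) mod 5) = 10, which is [44, 44, 44, 44, 44, 44, 44, 44].

Derivation:
t=0: [10, 15, 38, 6, 49, 4, 49, 16]
t=1: [19, 15, 16, 16, 20, 14, 15, 18]
t=2: [22, 25, 25, 21, 23, 24, 24, 24]
t=3: [35, 33, 32, 34, 35, 32, 33, 34]
t=4: [40, 37, 37, 40, 38, 37, 37, 39]
t=5: [32, 31, 29, 32, 32, 29, 31, 32]
t=6: [41, 41, 41, 41, 41, 41, 41, 41]
t=7: [27, 27, 27, 27, 27, 27, 27, 27]
t=8: [39, 39, 39, 39, 39, 39, 39, 39]
t=9: [30, 30, 30, 30, 30, 30, 30, 30]
t=10: [44, 44, 44, 44, 44, 44, 44, 44]
t=11: [23, 23, 23, 23, 23, 23, 23, 23]
t=12: [33, 33, 33, 33, 33, 33, 33, 33]
t=13: [39, 39, 39, 39, 39, 39, 39, 39]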